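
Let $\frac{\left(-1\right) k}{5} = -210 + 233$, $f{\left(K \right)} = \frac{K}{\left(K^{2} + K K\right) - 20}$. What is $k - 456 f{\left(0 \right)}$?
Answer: $-115$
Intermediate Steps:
$f{\left(K \right)} = \frac{K}{-20 + 2 K^{2}}$ ($f{\left(K \right)} = \frac{K}{\left(K^{2} + K^{2}\right) - 20} = \frac{K}{2 K^{2} - 20} = \frac{K}{-20 + 2 K^{2}}$)
$k = -115$ ($k = - 5 \left(-210 + 233\right) = \left(-5\right) 23 = -115$)
$k - 456 f{\left(0 \right)} = -115 - 456 \cdot \frac{1}{2} \cdot 0 \frac{1}{-10 + 0^{2}} = -115 - 456 \cdot \frac{1}{2} \cdot 0 \frac{1}{-10 + 0} = -115 - 456 \cdot \frac{1}{2} \cdot 0 \frac{1}{-10} = -115 - 456 \cdot \frac{1}{2} \cdot 0 \left(- \frac{1}{10}\right) = -115 - 0 = -115 + 0 = -115$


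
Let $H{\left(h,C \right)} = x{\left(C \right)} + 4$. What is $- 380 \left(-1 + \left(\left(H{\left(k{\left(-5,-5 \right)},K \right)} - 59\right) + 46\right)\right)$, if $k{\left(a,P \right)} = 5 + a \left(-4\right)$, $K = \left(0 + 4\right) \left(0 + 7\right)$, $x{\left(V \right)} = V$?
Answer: $-6840$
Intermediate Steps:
$K = 28$ ($K = 4 \cdot 7 = 28$)
$k{\left(a,P \right)} = 5 - 4 a$
$H{\left(h,C \right)} = 4 + C$ ($H{\left(h,C \right)} = C + 4 = 4 + C$)
$- 380 \left(-1 + \left(\left(H{\left(k{\left(-5,-5 \right)},K \right)} - 59\right) + 46\right)\right) = - 380 \left(-1 + \left(\left(\left(4 + 28\right) - 59\right) + 46\right)\right) = - 380 \left(-1 + \left(\left(32 - 59\right) + 46\right)\right) = - 380 \left(-1 + \left(-27 + 46\right)\right) = - 380 \left(-1 + 19\right) = \left(-380\right) 18 = -6840$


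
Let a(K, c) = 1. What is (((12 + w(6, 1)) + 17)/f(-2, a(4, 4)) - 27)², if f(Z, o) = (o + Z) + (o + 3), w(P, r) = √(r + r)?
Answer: (52 - √2)²/9 ≈ 284.32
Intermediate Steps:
w(P, r) = √2*√r (w(P, r) = √(2*r) = √2*√r)
f(Z, o) = 3 + Z + 2*o (f(Z, o) = (Z + o) + (3 + o) = 3 + Z + 2*o)
(((12 + w(6, 1)) + 17)/f(-2, a(4, 4)) - 27)² = (((12 + √2*√1) + 17)/(3 - 2 + 2*1) - 27)² = (((12 + √2*1) + 17)/(3 - 2 + 2) - 27)² = (((12 + √2) + 17)/3 - 27)² = ((29 + √2)*(⅓) - 27)² = ((29/3 + √2/3) - 27)² = (-52/3 + √2/3)²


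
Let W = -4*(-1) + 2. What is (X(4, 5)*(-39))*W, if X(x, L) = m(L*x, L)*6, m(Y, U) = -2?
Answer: 2808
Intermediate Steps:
W = 6 (W = 4 + 2 = 6)
X(x, L) = -12 (X(x, L) = -2*6 = -12)
(X(4, 5)*(-39))*W = -12*(-39)*6 = 468*6 = 2808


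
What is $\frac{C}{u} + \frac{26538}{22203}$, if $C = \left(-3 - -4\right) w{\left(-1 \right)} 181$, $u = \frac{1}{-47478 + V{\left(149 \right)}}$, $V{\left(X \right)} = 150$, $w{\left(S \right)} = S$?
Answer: $\frac{63399698414}{7401} \approx 8.5664 \cdot 10^{6}$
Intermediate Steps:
$u = - \frac{1}{47328}$ ($u = \frac{1}{-47478 + 150} = \frac{1}{-47328} = - \frac{1}{47328} \approx -2.1129 \cdot 10^{-5}$)
$C = -181$ ($C = \left(-3 - -4\right) \left(-1\right) 181 = \left(-3 + 4\right) \left(-1\right) 181 = 1 \left(-1\right) 181 = \left(-1\right) 181 = -181$)
$\frac{C}{u} + \frac{26538}{22203} = - \frac{181}{- \frac{1}{47328}} + \frac{26538}{22203} = \left(-181\right) \left(-47328\right) + 26538 \cdot \frac{1}{22203} = 8566368 + \frac{8846}{7401} = \frac{63399698414}{7401}$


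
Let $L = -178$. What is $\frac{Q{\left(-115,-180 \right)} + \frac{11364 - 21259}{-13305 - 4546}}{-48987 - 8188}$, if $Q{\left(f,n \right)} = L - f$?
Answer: $\frac{1114718}{1020630925} \approx 0.0010922$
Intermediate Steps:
$Q{\left(f,n \right)} = -178 - f$
$\frac{Q{\left(-115,-180 \right)} + \frac{11364 - 21259}{-13305 - 4546}}{-48987 - 8188} = \frac{\left(-178 - -115\right) + \frac{11364 - 21259}{-13305 - 4546}}{-48987 - 8188} = \frac{\left(-178 + 115\right) - \frac{9895}{-17851}}{-57175} = \left(-63 - - \frac{9895}{17851}\right) \left(- \frac{1}{57175}\right) = \left(-63 + \frac{9895}{17851}\right) \left(- \frac{1}{57175}\right) = \left(- \frac{1114718}{17851}\right) \left(- \frac{1}{57175}\right) = \frac{1114718}{1020630925}$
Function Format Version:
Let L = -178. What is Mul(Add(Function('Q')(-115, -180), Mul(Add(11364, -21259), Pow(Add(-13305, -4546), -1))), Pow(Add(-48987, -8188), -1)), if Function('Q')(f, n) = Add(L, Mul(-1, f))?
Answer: Rational(1114718, 1020630925) ≈ 0.0010922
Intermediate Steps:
Function('Q')(f, n) = Add(-178, Mul(-1, f))
Mul(Add(Function('Q')(-115, -180), Mul(Add(11364, -21259), Pow(Add(-13305, -4546), -1))), Pow(Add(-48987, -8188), -1)) = Mul(Add(Add(-178, Mul(-1, -115)), Mul(Add(11364, -21259), Pow(Add(-13305, -4546), -1))), Pow(Add(-48987, -8188), -1)) = Mul(Add(Add(-178, 115), Mul(-9895, Pow(-17851, -1))), Pow(-57175, -1)) = Mul(Add(-63, Mul(-9895, Rational(-1, 17851))), Rational(-1, 57175)) = Mul(Add(-63, Rational(9895, 17851)), Rational(-1, 57175)) = Mul(Rational(-1114718, 17851), Rational(-1, 57175)) = Rational(1114718, 1020630925)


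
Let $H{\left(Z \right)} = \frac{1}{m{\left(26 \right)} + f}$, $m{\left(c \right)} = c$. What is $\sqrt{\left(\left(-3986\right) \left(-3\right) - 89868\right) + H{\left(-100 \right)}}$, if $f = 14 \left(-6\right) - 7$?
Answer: $\frac{i \sqrt{329169815}}{65} \approx 279.12 i$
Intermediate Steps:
$f = -91$ ($f = -84 - 7 = -91$)
$H{\left(Z \right)} = - \frac{1}{65}$ ($H{\left(Z \right)} = \frac{1}{26 - 91} = \frac{1}{-65} = - \frac{1}{65}$)
$\sqrt{\left(\left(-3986\right) \left(-3\right) - 89868\right) + H{\left(-100 \right)}} = \sqrt{\left(\left(-3986\right) \left(-3\right) - 89868\right) - \frac{1}{65}} = \sqrt{\left(11958 - 89868\right) - \frac{1}{65}} = \sqrt{-77910 - \frac{1}{65}} = \sqrt{- \frac{5064151}{65}} = \frac{i \sqrt{329169815}}{65}$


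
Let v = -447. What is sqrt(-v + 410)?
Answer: sqrt(857) ≈ 29.275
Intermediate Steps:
sqrt(-v + 410) = sqrt(-1*(-447) + 410) = sqrt(447 + 410) = sqrt(857)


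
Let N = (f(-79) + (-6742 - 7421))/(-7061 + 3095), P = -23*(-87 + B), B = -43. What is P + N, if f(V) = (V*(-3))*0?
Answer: 3957501/1322 ≈ 2993.6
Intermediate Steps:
P = 2990 (P = -23*(-87 - 43) = -23*(-130) = 2990)
f(V) = 0 (f(V) = -3*V*0 = 0)
N = 4721/1322 (N = (0 + (-6742 - 7421))/(-7061 + 3095) = (0 - 14163)/(-3966) = -14163*(-1/3966) = 4721/1322 ≈ 3.5711)
P + N = 2990 + 4721/1322 = 3957501/1322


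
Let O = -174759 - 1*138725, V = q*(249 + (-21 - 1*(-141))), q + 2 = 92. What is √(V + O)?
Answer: I*√280274 ≈ 529.41*I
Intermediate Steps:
q = 90 (q = -2 + 92 = 90)
V = 33210 (V = 90*(249 + (-21 - 1*(-141))) = 90*(249 + (-21 + 141)) = 90*(249 + 120) = 90*369 = 33210)
O = -313484 (O = -174759 - 138725 = -313484)
√(V + O) = √(33210 - 313484) = √(-280274) = I*√280274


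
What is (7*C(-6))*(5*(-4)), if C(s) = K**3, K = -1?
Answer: 140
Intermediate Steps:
C(s) = -1 (C(s) = (-1)**3 = -1)
(7*C(-6))*(5*(-4)) = (7*(-1))*(5*(-4)) = -7*(-20) = 140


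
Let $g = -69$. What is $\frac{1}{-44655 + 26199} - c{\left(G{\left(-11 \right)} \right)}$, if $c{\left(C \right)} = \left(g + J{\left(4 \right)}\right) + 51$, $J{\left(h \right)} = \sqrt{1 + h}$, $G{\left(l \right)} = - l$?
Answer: $\frac{332207}{18456} - \sqrt{5} \approx 15.764$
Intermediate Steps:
$c{\left(C \right)} = -18 + \sqrt{5}$ ($c{\left(C \right)} = \left(-69 + \sqrt{1 + 4}\right) + 51 = \left(-69 + \sqrt{5}\right) + 51 = -18 + \sqrt{5}$)
$\frac{1}{-44655 + 26199} - c{\left(G{\left(-11 \right)} \right)} = \frac{1}{-44655 + 26199} - \left(-18 + \sqrt{5}\right) = \frac{1}{-18456} + \left(18 - \sqrt{5}\right) = - \frac{1}{18456} + \left(18 - \sqrt{5}\right) = \frac{332207}{18456} - \sqrt{5}$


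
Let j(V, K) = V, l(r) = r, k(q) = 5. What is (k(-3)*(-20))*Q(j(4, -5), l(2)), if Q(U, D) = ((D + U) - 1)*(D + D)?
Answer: -2000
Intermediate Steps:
Q(U, D) = 2*D*(-1 + D + U) (Q(U, D) = (-1 + D + U)*(2*D) = 2*D*(-1 + D + U))
(k(-3)*(-20))*Q(j(4, -5), l(2)) = (5*(-20))*(2*2*(-1 + 2 + 4)) = -200*2*5 = -100*20 = -2000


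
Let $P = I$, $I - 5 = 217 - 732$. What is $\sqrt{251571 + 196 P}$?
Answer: $\sqrt{151611} \approx 389.37$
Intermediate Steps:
$I = -510$ ($I = 5 + \left(217 - 732\right) = 5 - 515 = -510$)
$P = -510$
$\sqrt{251571 + 196 P} = \sqrt{251571 + 196 \left(-510\right)} = \sqrt{251571 - 99960} = \sqrt{151611}$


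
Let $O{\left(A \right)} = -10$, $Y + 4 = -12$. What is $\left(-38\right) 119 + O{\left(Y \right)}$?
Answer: $-4532$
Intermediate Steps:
$Y = -16$ ($Y = -4 - 12 = -16$)
$\left(-38\right) 119 + O{\left(Y \right)} = \left(-38\right) 119 - 10 = -4522 - 10 = -4532$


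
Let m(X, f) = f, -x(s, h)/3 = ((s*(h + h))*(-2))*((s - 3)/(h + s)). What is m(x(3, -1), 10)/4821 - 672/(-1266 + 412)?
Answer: 232018/294081 ≈ 0.78896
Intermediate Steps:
x(s, h) = 12*h*s*(-3 + s)/(h + s) (x(s, h) = -3*(s*(h + h))*(-2)*(s - 3)/(h + s) = -3*(s*(2*h))*(-2)*(-3 + s)/(h + s) = -3*(2*h*s)*(-2)*(-3 + s)/(h + s) = -3*(-4*h*s)*(-3 + s)/(h + s) = -(-12)*h*s*(-3 + s)/(h + s) = 12*h*s*(-3 + s)/(h + s))
m(x(3, -1), 10)/4821 - 672/(-1266 + 412) = 10/4821 - 672/(-1266 + 412) = 10*(1/4821) - 672/(-854) = 10/4821 - 672*(-1/854) = 10/4821 + 48/61 = 232018/294081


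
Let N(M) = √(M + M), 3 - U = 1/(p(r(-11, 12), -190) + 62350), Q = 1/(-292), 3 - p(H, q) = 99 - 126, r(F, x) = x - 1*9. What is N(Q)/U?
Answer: 31190*I*√146/13661147 ≈ 0.027587*I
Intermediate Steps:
r(F, x) = -9 + x (r(F, x) = x - 9 = -9 + x)
p(H, q) = 30 (p(H, q) = 3 - (99 - 126) = 3 - 1*(-27) = 3 + 27 = 30)
Q = -1/292 ≈ -0.0034247
U = 187139/62380 (U = 3 - 1/(30 + 62350) = 3 - 1/62380 = 187139/62380 ≈ 3.0000)
N(M) = √2*√M (N(M) = √(2*M) = √2*√M)
N(Q)/U = (√2*√(-1/292))/(187139/62380) = (√2*(I*√73/146))*(62380/187139) = (I*√146/146)*(62380/187139) = 31190*I*√146/13661147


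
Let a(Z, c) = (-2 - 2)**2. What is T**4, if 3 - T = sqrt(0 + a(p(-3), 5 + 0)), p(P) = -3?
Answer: 1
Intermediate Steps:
a(Z, c) = 16 (a(Z, c) = (-4)**2 = 16)
T = -1 (T = 3 - sqrt(0 + 16) = 3 - sqrt(16) = 3 - 1*4 = 3 - 4 = -1)
T**4 = (-1)**4 = 1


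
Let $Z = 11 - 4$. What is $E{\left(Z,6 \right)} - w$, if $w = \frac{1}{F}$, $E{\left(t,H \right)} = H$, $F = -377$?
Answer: $\frac{2263}{377} \approx 6.0027$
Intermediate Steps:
$Z = 7$
$w = - \frac{1}{377}$ ($w = \frac{1}{-377} = - \frac{1}{377} \approx -0.0026525$)
$E{\left(Z,6 \right)} - w = 6 - - \frac{1}{377} = 6 + \frac{1}{377} = \frac{2263}{377}$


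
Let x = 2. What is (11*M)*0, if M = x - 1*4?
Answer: 0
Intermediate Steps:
M = -2 (M = 2 - 1*4 = 2 - 4 = -2)
(11*M)*0 = (11*(-2))*0 = -22*0 = 0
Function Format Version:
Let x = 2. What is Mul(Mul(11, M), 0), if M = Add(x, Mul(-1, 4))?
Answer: 0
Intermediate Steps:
M = -2 (M = Add(2, Mul(-1, 4)) = Add(2, -4) = -2)
Mul(Mul(11, M), 0) = Mul(Mul(11, -2), 0) = Mul(-22, 0) = 0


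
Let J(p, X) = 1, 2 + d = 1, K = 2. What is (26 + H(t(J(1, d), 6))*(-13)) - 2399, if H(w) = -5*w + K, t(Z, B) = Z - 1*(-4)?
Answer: -2074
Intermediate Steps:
d = -1 (d = -2 + 1 = -1)
t(Z, B) = 4 + Z (t(Z, B) = Z + 4 = 4 + Z)
H(w) = 2 - 5*w (H(w) = -5*w + 2 = 2 - 5*w)
(26 + H(t(J(1, d), 6))*(-13)) - 2399 = (26 + (2 - 5*(4 + 1))*(-13)) - 2399 = (26 + (2 - 5*5)*(-13)) - 2399 = (26 + (2 - 25)*(-13)) - 2399 = (26 - 23*(-13)) - 2399 = (26 + 299) - 2399 = 325 - 2399 = -2074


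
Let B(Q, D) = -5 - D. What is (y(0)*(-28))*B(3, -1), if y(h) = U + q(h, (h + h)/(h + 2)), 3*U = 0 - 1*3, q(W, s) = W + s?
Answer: -112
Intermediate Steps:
U = -1 (U = (0 - 1*3)/3 = (0 - 3)/3 = (⅓)*(-3) = -1)
y(h) = -1 + h + 2*h/(2 + h) (y(h) = -1 + (h + (h + h)/(h + 2)) = -1 + (h + (2*h)/(2 + h)) = -1 + (h + 2*h/(2 + h)) = -1 + h + 2*h/(2 + h))
(y(0)*(-28))*B(3, -1) = (((-2 + 0² + 3*0)/(2 + 0))*(-28))*(-5 - 1*(-1)) = (((-2 + 0 + 0)/2)*(-28))*(-5 + 1) = (((½)*(-2))*(-28))*(-4) = -1*(-28)*(-4) = 28*(-4) = -112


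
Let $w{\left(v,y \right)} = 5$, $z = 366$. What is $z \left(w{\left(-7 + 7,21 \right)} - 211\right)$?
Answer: $-75396$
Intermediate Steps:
$z \left(w{\left(-7 + 7,21 \right)} - 211\right) = 366 \left(5 - 211\right) = 366 \left(-206\right) = -75396$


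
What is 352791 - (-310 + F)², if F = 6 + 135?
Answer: 324230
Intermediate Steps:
F = 141
352791 - (-310 + F)² = 352791 - (-310 + 141)² = 352791 - 1*(-169)² = 352791 - 1*28561 = 352791 - 28561 = 324230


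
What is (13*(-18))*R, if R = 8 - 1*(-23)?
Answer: -7254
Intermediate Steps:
R = 31 (R = 8 + 23 = 31)
(13*(-18))*R = (13*(-18))*31 = -234*31 = -7254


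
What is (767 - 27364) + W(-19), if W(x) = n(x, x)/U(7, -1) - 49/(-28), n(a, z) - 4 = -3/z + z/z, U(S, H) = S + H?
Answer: -6063521/228 ≈ -26594.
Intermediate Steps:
U(S, H) = H + S
n(a, z) = 5 - 3/z (n(a, z) = 4 + (-3/z + z/z) = 4 + (-3/z + 1) = 4 + (1 - 3/z) = 5 - 3/z)
W(x) = 31/12 - 1/(2*x) (W(x) = (5 - 3/x)/(-1 + 7) - 49/(-28) = (5 - 3/x)/6 - 49*(-1/28) = (5 - 3/x)*(⅙) + 7/4 = (⅚ - 1/(2*x)) + 7/4 = 31/12 - 1/(2*x))
(767 - 27364) + W(-19) = (767 - 27364) + (1/12)*(-6 + 31*(-19))/(-19) = -26597 + (1/12)*(-1/19)*(-6 - 589) = -26597 + (1/12)*(-1/19)*(-595) = -26597 + 595/228 = -6063521/228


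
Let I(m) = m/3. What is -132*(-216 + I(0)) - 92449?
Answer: -63937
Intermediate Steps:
I(m) = m/3 (I(m) = m*(⅓) = m/3)
-132*(-216 + I(0)) - 92449 = -132*(-216 + (⅓)*0) - 92449 = -132*(-216 + 0) - 92449 = -132*(-216) - 92449 = 28512 - 92449 = -63937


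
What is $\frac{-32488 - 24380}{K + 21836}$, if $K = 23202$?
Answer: $- \frac{4062}{3217} \approx -1.2627$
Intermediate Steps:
$\frac{-32488 - 24380}{K + 21836} = \frac{-32488 - 24380}{23202 + 21836} = - \frac{56868}{45038} = \left(-56868\right) \frac{1}{45038} = - \frac{4062}{3217}$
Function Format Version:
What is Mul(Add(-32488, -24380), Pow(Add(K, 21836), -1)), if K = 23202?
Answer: Rational(-4062, 3217) ≈ -1.2627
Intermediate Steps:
Mul(Add(-32488, -24380), Pow(Add(K, 21836), -1)) = Mul(Add(-32488, -24380), Pow(Add(23202, 21836), -1)) = Mul(-56868, Pow(45038, -1)) = Mul(-56868, Rational(1, 45038)) = Rational(-4062, 3217)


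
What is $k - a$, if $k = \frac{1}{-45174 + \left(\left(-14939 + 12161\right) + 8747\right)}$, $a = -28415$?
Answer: $\frac{1114010074}{39205} \approx 28415.0$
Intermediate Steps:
$k = - \frac{1}{39205}$ ($k = \frac{1}{-45174 + \left(-2778 + 8747\right)} = \frac{1}{-45174 + 5969} = \frac{1}{-39205} = - \frac{1}{39205} \approx -2.5507 \cdot 10^{-5}$)
$k - a = - \frac{1}{39205} - -28415 = - \frac{1}{39205} + 28415 = \frac{1114010074}{39205}$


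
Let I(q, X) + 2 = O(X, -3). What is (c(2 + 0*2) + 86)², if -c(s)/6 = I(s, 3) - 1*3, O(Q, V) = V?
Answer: 17956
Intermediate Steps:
I(q, X) = -5 (I(q, X) = -2 - 3 = -5)
c(s) = 48 (c(s) = -6*(-5 - 1*3) = -6*(-5 - 3) = -6*(-8) = 48)
(c(2 + 0*2) + 86)² = (48 + 86)² = 134² = 17956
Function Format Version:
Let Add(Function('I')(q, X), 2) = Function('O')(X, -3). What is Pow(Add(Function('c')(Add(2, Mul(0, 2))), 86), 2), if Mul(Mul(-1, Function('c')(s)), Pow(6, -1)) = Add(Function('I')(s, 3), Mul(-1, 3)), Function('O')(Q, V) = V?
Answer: 17956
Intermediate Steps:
Function('I')(q, X) = -5 (Function('I')(q, X) = Add(-2, -3) = -5)
Function('c')(s) = 48 (Function('c')(s) = Mul(-6, Add(-5, Mul(-1, 3))) = Mul(-6, Add(-5, -3)) = Mul(-6, -8) = 48)
Pow(Add(Function('c')(Add(2, Mul(0, 2))), 86), 2) = Pow(Add(48, 86), 2) = Pow(134, 2) = 17956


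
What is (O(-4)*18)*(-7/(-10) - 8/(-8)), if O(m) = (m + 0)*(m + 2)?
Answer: 1224/5 ≈ 244.80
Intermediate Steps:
O(m) = m*(2 + m)
(O(-4)*18)*(-7/(-10) - 8/(-8)) = (-4*(2 - 4)*18)*(-7/(-10) - 8/(-8)) = (-4*(-2)*18)*(-7*(-⅒) - 8*(-⅛)) = (8*18)*(7/10 + 1) = 144*(17/10) = 1224/5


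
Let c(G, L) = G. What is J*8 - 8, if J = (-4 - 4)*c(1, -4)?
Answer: -72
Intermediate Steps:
J = -8 (J = (-4 - 4)*1 = -8*1 = -8)
J*8 - 8 = -8*8 - 8 = -64 - 8 = -72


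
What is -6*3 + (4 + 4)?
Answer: -10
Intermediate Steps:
-6*3 + (4 + 4) = -18 + 8 = -10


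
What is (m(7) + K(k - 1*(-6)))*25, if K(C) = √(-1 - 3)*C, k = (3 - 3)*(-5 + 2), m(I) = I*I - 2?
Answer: 1175 + 300*I ≈ 1175.0 + 300.0*I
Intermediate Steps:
m(I) = -2 + I² (m(I) = I² - 2 = -2 + I²)
k = 0 (k = 0*(-3) = 0)
K(C) = 2*I*C (K(C) = √(-4)*C = (2*I)*C = 2*I*C)
(m(7) + K(k - 1*(-6)))*25 = ((-2 + 7²) + 2*I*(0 - 1*(-6)))*25 = ((-2 + 49) + 2*I*(0 + 6))*25 = (47 + 2*I*6)*25 = (47 + 12*I)*25 = 1175 + 300*I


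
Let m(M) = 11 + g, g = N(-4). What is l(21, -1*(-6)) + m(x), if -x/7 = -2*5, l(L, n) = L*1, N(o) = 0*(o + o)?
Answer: 32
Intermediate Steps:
N(o) = 0 (N(o) = 0*(2*o) = 0)
g = 0
l(L, n) = L
x = 70 (x = -(-14)*5 = -7*(-10) = 70)
m(M) = 11 (m(M) = 11 + 0 = 11)
l(21, -1*(-6)) + m(x) = 21 + 11 = 32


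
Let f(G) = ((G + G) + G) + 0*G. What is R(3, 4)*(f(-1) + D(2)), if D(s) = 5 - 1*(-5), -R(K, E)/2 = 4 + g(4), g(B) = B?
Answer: -112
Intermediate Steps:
R(K, E) = -16 (R(K, E) = -2*(4 + 4) = -2*8 = -16)
f(G) = 3*G (f(G) = (2*G + G) + 0 = 3*G + 0 = 3*G)
D(s) = 10 (D(s) = 5 + 5 = 10)
R(3, 4)*(f(-1) + D(2)) = -16*(3*(-1) + 10) = -16*(-3 + 10) = -16*7 = -112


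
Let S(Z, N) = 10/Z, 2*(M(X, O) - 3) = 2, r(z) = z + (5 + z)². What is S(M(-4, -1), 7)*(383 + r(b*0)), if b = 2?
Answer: 1020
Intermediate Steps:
M(X, O) = 4 (M(X, O) = 3 + (½)*2 = 3 + 1 = 4)
S(M(-4, -1), 7)*(383 + r(b*0)) = (10/4)*(383 + (2*0 + (5 + 2*0)²)) = (10*(¼))*(383 + (0 + (5 + 0)²)) = 5*(383 + (0 + 5²))/2 = 5*(383 + (0 + 25))/2 = 5*(383 + 25)/2 = (5/2)*408 = 1020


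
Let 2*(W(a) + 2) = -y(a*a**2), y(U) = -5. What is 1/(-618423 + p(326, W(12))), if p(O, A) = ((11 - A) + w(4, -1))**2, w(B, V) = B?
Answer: -4/2472851 ≈ -1.6176e-6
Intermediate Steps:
W(a) = 1/2 (W(a) = -2 + (-1*(-5))/2 = -2 + (1/2)*5 = -2 + 5/2 = 1/2)
p(O, A) = (15 - A)**2 (p(O, A) = ((11 - A) + 4)**2 = (15 - A)**2)
1/(-618423 + p(326, W(12))) = 1/(-618423 + (15 - 1*1/2)**2) = 1/(-618423 + (15 - 1/2)**2) = 1/(-618423 + (29/2)**2) = 1/(-618423 + 841/4) = 1/(-2472851/4) = -4/2472851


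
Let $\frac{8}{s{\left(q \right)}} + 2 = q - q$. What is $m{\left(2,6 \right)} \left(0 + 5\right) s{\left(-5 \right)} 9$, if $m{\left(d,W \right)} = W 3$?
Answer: $-3240$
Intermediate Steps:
$s{\left(q \right)} = -4$ ($s{\left(q \right)} = \frac{8}{-2 + \left(q - q\right)} = \frac{8}{-2 + 0} = \frac{8}{-2} = 8 \left(- \frac{1}{2}\right) = -4$)
$m{\left(d,W \right)} = 3 W$
$m{\left(2,6 \right)} \left(0 + 5\right) s{\left(-5 \right)} 9 = 3 \cdot 6 \left(0 + 5\right) \left(-4\right) 9 = 18 \cdot 5 \left(-4\right) 9 = 90 \left(-4\right) 9 = \left(-360\right) 9 = -3240$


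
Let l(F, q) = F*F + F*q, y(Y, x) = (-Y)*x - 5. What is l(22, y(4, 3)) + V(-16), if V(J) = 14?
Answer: 124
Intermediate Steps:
y(Y, x) = -5 - Y*x (y(Y, x) = -Y*x - 5 = -5 - Y*x)
l(F, q) = F² + F*q
l(22, y(4, 3)) + V(-16) = 22*(22 + (-5 - 1*4*3)) + 14 = 22*(22 + (-5 - 12)) + 14 = 22*(22 - 17) + 14 = 22*5 + 14 = 110 + 14 = 124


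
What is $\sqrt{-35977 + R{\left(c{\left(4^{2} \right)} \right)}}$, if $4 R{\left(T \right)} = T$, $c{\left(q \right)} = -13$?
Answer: $\frac{i \sqrt{143921}}{2} \approx 189.68 i$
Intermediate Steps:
$R{\left(T \right)} = \frac{T}{4}$
$\sqrt{-35977 + R{\left(c{\left(4^{2} \right)} \right)}} = \sqrt{-35977 + \frac{1}{4} \left(-13\right)} = \sqrt{-35977 - \frac{13}{4}} = \sqrt{- \frac{143921}{4}} = \frac{i \sqrt{143921}}{2}$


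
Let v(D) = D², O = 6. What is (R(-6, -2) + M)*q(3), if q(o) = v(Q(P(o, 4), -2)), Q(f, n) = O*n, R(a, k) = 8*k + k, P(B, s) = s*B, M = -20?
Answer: -5472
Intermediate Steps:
P(B, s) = B*s
R(a, k) = 9*k
Q(f, n) = 6*n
q(o) = 144 (q(o) = (6*(-2))² = (-12)² = 144)
(R(-6, -2) + M)*q(3) = (9*(-2) - 20)*144 = (-18 - 20)*144 = -38*144 = -5472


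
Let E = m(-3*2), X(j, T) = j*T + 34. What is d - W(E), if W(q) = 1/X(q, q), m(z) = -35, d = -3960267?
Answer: -4985976154/1259 ≈ -3.9603e+6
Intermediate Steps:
X(j, T) = 34 + T*j (X(j, T) = T*j + 34 = 34 + T*j)
E = -35
W(q) = 1/(34 + q²) (W(q) = 1/(34 + q*q) = 1/(34 + q²))
d - W(E) = -3960267 - 1/(34 + (-35)²) = -3960267 - 1/(34 + 1225) = -3960267 - 1/1259 = -4985976154/1259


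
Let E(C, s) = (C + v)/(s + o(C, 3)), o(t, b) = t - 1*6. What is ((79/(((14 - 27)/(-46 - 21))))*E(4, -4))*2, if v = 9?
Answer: -5293/3 ≈ -1764.3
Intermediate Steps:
o(t, b) = -6 + t (o(t, b) = t - 6 = -6 + t)
E(C, s) = (9 + C)/(-6 + C + s) (E(C, s) = (C + 9)/(s + (-6 + C)) = (9 + C)/(-6 + C + s))
((79/(((14 - 27)/(-46 - 21))))*E(4, -4))*2 = ((79/(((14 - 27)/(-46 - 21))))*((9 + 4)/(-6 + 4 - 4)))*2 = ((79/((-13/(-67))))*(13/(-6)))*2 = ((79/((-13*(-1/67))))*(-1/6*13))*2 = ((79/(13/67))*(-13/6))*2 = ((79*(67/13))*(-13/6))*2 = ((5293/13)*(-13/6))*2 = -5293/6*2 = -5293/3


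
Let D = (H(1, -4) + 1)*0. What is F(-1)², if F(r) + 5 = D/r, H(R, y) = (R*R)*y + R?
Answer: 25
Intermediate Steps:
H(R, y) = R + y*R² (H(R, y) = R²*y + R = y*R² + R = R + y*R²)
D = 0 (D = (1*(1 + 1*(-4)) + 1)*0 = (1*(1 - 4) + 1)*0 = (1*(-3) + 1)*0 = (-3 + 1)*0 = -2*0 = 0)
F(r) = -5 (F(r) = -5 + 0/r = -5 + 0 = -5)
F(-1)² = (-5)² = 25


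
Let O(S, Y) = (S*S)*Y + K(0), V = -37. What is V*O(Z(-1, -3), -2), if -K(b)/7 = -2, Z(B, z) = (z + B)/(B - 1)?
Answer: -222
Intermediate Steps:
Z(B, z) = (B + z)/(-1 + B)
K(b) = 14 (K(b) = -7*(-2) = 14)
O(S, Y) = 14 + Y*S² (O(S, Y) = (S*S)*Y + 14 = S²*Y + 14 = Y*S² + 14 = 14 + Y*S²)
V*O(Z(-1, -3), -2) = -37*(14 - 2*(-1 - 3)²/(-1 - 1)²) = -37*(14 - 2*(-4/(-2))²) = -37*(14 - 2*(-½*(-4))²) = -37*(14 - 2*2²) = -37*(14 - 2*4) = -37*(14 - 8) = -37*6 = -222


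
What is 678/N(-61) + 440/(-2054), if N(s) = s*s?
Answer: -122314/3821467 ≈ -0.032007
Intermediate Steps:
N(s) = s**2
678/N(-61) + 440/(-2054) = 678/((-61)**2) + 440/(-2054) = 678/3721 + 440*(-1/2054) = 678*(1/3721) - 220/1027 = 678/3721 - 220/1027 = -122314/3821467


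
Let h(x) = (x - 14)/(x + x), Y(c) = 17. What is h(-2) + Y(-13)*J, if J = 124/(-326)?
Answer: -402/163 ≈ -2.4663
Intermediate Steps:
J = -62/163 (J = 124*(-1/326) = -62/163 ≈ -0.38037)
h(x) = (-14 + x)/(2*x) (h(x) = (-14 + x)/((2*x)) = (-14 + x)*(1/(2*x)) = (-14 + x)/(2*x))
h(-2) + Y(-13)*J = (½)*(-14 - 2)/(-2) + 17*(-62/163) = (½)*(-½)*(-16) - 1054/163 = 4 - 1054/163 = -402/163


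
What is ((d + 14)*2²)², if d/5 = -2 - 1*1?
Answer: 16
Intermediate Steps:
d = -15 (d = 5*(-2 - 1*1) = 5*(-2 - 1) = 5*(-3) = -15)
((d + 14)*2²)² = ((-15 + 14)*2²)² = (-1*4)² = (-4)² = 16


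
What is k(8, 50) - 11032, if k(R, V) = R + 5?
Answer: -11019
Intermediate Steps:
k(R, V) = 5 + R
k(8, 50) - 11032 = (5 + 8) - 11032 = 13 - 11032 = -11019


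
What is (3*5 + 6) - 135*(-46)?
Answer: 6231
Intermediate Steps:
(3*5 + 6) - 135*(-46) = (15 + 6) + 6210 = 21 + 6210 = 6231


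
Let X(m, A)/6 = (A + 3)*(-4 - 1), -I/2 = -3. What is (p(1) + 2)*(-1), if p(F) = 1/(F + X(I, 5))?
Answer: -477/239 ≈ -1.9958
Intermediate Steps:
I = 6 (I = -2*(-3) = 6)
X(m, A) = -90 - 30*A (X(m, A) = 6*((A + 3)*(-4 - 1)) = 6*((3 + A)*(-5)) = 6*(-15 - 5*A) = -90 - 30*A)
p(F) = 1/(-240 + F) (p(F) = 1/(F + (-90 - 30*5)) = 1/(F + (-90 - 150)) = 1/(F - 240) = 1/(-240 + F))
(p(1) + 2)*(-1) = (1/(-240 + 1) + 2)*(-1) = (1/(-239) + 2)*(-1) = (-1/239 + 2)*(-1) = (477/239)*(-1) = -477/239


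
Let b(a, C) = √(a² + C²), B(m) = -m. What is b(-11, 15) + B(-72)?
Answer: 72 + √346 ≈ 90.601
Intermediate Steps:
b(a, C) = √(C² + a²)
b(-11, 15) + B(-72) = √(15² + (-11)²) - 1*(-72) = √(225 + 121) + 72 = √346 + 72 = 72 + √346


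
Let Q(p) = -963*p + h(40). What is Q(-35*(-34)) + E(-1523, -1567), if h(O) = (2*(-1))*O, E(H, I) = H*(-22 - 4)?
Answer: -1106452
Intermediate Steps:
E(H, I) = -26*H (E(H, I) = H*(-26) = -26*H)
h(O) = -2*O
Q(p) = -80 - 963*p (Q(p) = -963*p - 2*40 = -963*p - 80 = -80 - 963*p)
Q(-35*(-34)) + E(-1523, -1567) = (-80 - (-33705)*(-34)) - 26*(-1523) = (-80 - 963*1190) + 39598 = (-80 - 1145970) + 39598 = -1146050 + 39598 = -1106452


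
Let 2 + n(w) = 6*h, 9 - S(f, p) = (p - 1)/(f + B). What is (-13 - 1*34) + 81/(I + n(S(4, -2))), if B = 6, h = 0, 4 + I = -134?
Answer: -6661/140 ≈ -47.579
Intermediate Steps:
I = -138 (I = -4 - 134 = -138)
S(f, p) = 9 - (-1 + p)/(6 + f) (S(f, p) = 9 - (p - 1)/(f + 6) = 9 - (-1 + p)/(6 + f))
n(w) = -2 (n(w) = -2 + 6*0 = -2 + 0 = -2)
(-13 - 1*34) + 81/(I + n(S(4, -2))) = (-13 - 1*34) + 81/(-138 - 2) = (-13 - 34) + 81/(-140) = -47 + 81*(-1/140) = -47 - 81/140 = -6661/140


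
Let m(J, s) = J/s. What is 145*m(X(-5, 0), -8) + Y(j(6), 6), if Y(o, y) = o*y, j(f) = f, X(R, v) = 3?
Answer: -147/8 ≈ -18.375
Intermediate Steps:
145*m(X(-5, 0), -8) + Y(j(6), 6) = 145*(3/(-8)) + 6*6 = 145*(3*(-⅛)) + 36 = 145*(-3/8) + 36 = -435/8 + 36 = -147/8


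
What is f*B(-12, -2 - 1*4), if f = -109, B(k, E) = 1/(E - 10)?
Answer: 109/16 ≈ 6.8125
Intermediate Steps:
B(k, E) = 1/(-10 + E)
f*B(-12, -2 - 1*4) = -109/(-10 + (-2 - 1*4)) = -109/(-10 + (-2 - 4)) = -109/(-10 - 6) = -109/(-16) = -109*(-1/16) = 109/16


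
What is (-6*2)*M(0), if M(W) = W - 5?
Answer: 60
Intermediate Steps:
M(W) = -5 + W
(-6*2)*M(0) = (-6*2)*(-5 + 0) = -12*(-5) = 60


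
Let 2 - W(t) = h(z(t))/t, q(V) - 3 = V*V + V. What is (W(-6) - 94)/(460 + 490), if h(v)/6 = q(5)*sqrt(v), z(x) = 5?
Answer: -46/475 + 33*sqrt(5)/950 ≈ -0.019168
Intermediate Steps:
q(V) = 3 + V + V**2 (q(V) = 3 + (V*V + V) = 3 + (V**2 + V) = 3 + (V + V**2) = 3 + V + V**2)
h(v) = 198*sqrt(v) (h(v) = 6*((3 + 5 + 5**2)*sqrt(v)) = 6*((3 + 5 + 25)*sqrt(v)) = 6*(33*sqrt(v)) = 198*sqrt(v))
W(t) = 2 - 198*sqrt(5)/t
(W(-6) - 94)/(460 + 490) = ((2 - 198*sqrt(5)/(-6)) - 94)/(460 + 490) = ((2 - 198*sqrt(5)*(-1/6)) - 94)/950 = ((2 + 33*sqrt(5)) - 94)*(1/950) = (-92 + 33*sqrt(5))*(1/950) = -46/475 + 33*sqrt(5)/950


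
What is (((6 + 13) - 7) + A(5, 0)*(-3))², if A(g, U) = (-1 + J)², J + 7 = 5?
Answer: 225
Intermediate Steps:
J = -2 (J = -7 + 5 = -2)
A(g, U) = 9 (A(g, U) = (-1 - 2)² = (-3)² = 9)
(((6 + 13) - 7) + A(5, 0)*(-3))² = (((6 + 13) - 7) + 9*(-3))² = ((19 - 7) - 27)² = (12 - 27)² = (-15)² = 225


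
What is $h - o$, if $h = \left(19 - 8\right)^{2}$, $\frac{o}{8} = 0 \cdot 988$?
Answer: $121$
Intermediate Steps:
$o = 0$ ($o = 8 \cdot 0 \cdot 988 = 8 \cdot 0 = 0$)
$h = 121$ ($h = 11^{2} = 121$)
$h - o = 121 - 0 = 121 + 0 = 121$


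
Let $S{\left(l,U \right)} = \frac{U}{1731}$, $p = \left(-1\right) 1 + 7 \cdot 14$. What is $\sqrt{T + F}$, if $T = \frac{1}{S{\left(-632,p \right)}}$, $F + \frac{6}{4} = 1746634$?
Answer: $\frac{\sqrt{65736932398}}{194} \approx 1321.6$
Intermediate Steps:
$F = \frac{3493265}{2}$ ($F = - \frac{3}{2} + 1746634 = \frac{3493265}{2} \approx 1.7466 \cdot 10^{6}$)
$p = 97$ ($p = -1 + 98 = 97$)
$S{\left(l,U \right)} = \frac{U}{1731}$ ($S{\left(l,U \right)} = U \frac{1}{1731} = \frac{U}{1731}$)
$T = \frac{1731}{97}$ ($T = \frac{1}{\frac{1}{1731} \cdot 97} = \frac{1}{\frac{97}{1731}} = \frac{1731}{97} \approx 17.845$)
$\sqrt{T + F} = \sqrt{\frac{1731}{97} + \frac{3493265}{2}} = \sqrt{\frac{338850167}{194}} = \frac{\sqrt{65736932398}}{194}$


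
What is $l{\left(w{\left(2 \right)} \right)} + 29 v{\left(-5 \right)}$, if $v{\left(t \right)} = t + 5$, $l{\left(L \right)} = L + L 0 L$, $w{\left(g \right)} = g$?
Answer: $2$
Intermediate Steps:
$l{\left(L \right)} = L$ ($l{\left(L \right)} = L + L 0 = L + 0 = L$)
$v{\left(t \right)} = 5 + t$
$l{\left(w{\left(2 \right)} \right)} + 29 v{\left(-5 \right)} = 2 + 29 \left(5 - 5\right) = 2 + 29 \cdot 0 = 2 + 0 = 2$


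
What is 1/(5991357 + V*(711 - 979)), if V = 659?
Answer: 1/5814745 ≈ 1.7198e-7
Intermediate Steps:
1/(5991357 + V*(711 - 979)) = 1/(5991357 + 659*(711 - 979)) = 1/(5991357 + 659*(-268)) = 1/(5991357 - 176612) = 1/5814745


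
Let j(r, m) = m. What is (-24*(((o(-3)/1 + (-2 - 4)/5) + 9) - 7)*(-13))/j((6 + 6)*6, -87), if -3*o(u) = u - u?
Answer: -416/145 ≈ -2.8690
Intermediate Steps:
o(u) = 0 (o(u) = -(u - u)/3 = -⅓*0 = 0)
(-24*(((o(-3)/1 + (-2 - 4)/5) + 9) - 7)*(-13))/j((6 + 6)*6, -87) = (-24*(((0/1 + (-2 - 4)/5) + 9) - 7)*(-13))/(-87) = (-24*(((0*1 - 6*⅕) + 9) - 7)*(-13))*(-1/87) = (-24*(((0 - 6/5) + 9) - 7)*(-13))*(-1/87) = (-24*((-6/5 + 9) - 7)*(-13))*(-1/87) = (-24*(39/5 - 7)*(-13))*(-1/87) = (-24*⅘*(-13))*(-1/87) = -96/5*(-13)*(-1/87) = (1248/5)*(-1/87) = -416/145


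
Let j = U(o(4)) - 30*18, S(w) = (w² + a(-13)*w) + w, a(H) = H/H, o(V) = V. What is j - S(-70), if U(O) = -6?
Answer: -5306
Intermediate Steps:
a(H) = 1
S(w) = w² + 2*w (S(w) = (w² + 1*w) + w = (w² + w) + w = (w + w²) + w = w² + 2*w)
j = -546 (j = -6 - 30*18 = -6 - 540 = -546)
j - S(-70) = -546 - (-70)*(2 - 70) = -546 - (-70)*(-68) = -546 - 1*4760 = -546 - 4760 = -5306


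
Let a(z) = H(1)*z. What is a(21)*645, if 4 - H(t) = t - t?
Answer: 54180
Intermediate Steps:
H(t) = 4 (H(t) = 4 - (t - t) = 4 - 1*0 = 4 + 0 = 4)
a(z) = 4*z
a(21)*645 = (4*21)*645 = 84*645 = 54180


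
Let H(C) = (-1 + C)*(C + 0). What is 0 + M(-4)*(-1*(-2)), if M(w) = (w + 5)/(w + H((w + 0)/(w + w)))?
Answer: -8/17 ≈ -0.47059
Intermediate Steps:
H(C) = C*(-1 + C) (H(C) = (-1 + C)*C = C*(-1 + C))
M(w) = (5 + w)/(-¼ + w) (M(w) = (w + 5)/(w + ((w + 0)/(w + w))*(-1 + (w + 0)/(w + w))) = (5 + w)/(w + (w/((2*w)))*(-1 + w/((2*w)))) = (5 + w)/(w + (w*(1/(2*w)))*(-1 + w*(1/(2*w)))) = (5 + w)/(w + (-1 + ½)/2) = (5 + w)/(w + (½)*(-½)) = (5 + w)/(w - ¼) = (5 + w)/(-¼ + w))
0 + M(-4)*(-1*(-2)) = 0 + (4*(5 - 4)/(-1 + 4*(-4)))*(-1*(-2)) = 0 + (4*1/(-1 - 16))*2 = 0 + (4*1/(-17))*2 = 0 + (4*(-1/17)*1)*2 = 0 - 4/17*2 = 0 - 8/17 = -8/17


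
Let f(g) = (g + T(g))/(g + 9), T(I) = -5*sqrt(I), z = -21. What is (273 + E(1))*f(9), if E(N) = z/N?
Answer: -84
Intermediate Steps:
E(N) = -21/N
f(g) = (g - 5*sqrt(g))/(9 + g) (f(g) = (g - 5*sqrt(g))/(g + 9) = (g - 5*sqrt(g))/(9 + g))
(273 + E(1))*f(9) = (273 - 21/1)*((9 - 5*sqrt(9))/(9 + 9)) = (273 - 21*1)*((9 - 5*3)/18) = (273 - 21)*((9 - 15)/18) = 252*((1/18)*(-6)) = 252*(-1/3) = -84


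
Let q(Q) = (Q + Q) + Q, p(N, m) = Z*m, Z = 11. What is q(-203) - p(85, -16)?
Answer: -433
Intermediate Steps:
p(N, m) = 11*m
q(Q) = 3*Q (q(Q) = 2*Q + Q = 3*Q)
q(-203) - p(85, -16) = 3*(-203) - 11*(-16) = -609 - 1*(-176) = -609 + 176 = -433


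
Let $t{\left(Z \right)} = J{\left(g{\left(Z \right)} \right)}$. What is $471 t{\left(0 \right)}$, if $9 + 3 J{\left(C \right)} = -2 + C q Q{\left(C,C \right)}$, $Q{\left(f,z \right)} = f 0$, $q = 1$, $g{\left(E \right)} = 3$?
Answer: $-1727$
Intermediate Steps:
$Q{\left(f,z \right)} = 0$
$J{\left(C \right)} = - \frac{11}{3}$ ($J{\left(C \right)} = -3 + \frac{-2 + C 1 \cdot 0}{3} = -3 + \frac{-2 + C 0}{3} = -3 + \frac{-2 + 0}{3} = -3 + \frac{1}{3} \left(-2\right) = -3 - \frac{2}{3} = - \frac{11}{3}$)
$t{\left(Z \right)} = - \frac{11}{3}$
$471 t{\left(0 \right)} = 471 \left(- \frac{11}{3}\right) = -1727$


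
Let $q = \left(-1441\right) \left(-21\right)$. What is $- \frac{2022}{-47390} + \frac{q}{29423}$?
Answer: $\frac{746781048}{697177985} \approx 1.0711$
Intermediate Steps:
$q = 30261$
$- \frac{2022}{-47390} + \frac{q}{29423} = - \frac{2022}{-47390} + \frac{30261}{29423} = \left(-2022\right) \left(- \frac{1}{47390}\right) + 30261 \cdot \frac{1}{29423} = \frac{1011}{23695} + \frac{30261}{29423} = \frac{746781048}{697177985}$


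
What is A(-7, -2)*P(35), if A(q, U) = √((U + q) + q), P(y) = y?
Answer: 140*I ≈ 140.0*I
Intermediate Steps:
A(q, U) = √(U + 2*q)
A(-7, -2)*P(35) = √(-2 + 2*(-7))*35 = √(-2 - 14)*35 = √(-16)*35 = (4*I)*35 = 140*I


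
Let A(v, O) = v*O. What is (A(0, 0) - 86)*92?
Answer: -7912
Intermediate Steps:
A(v, O) = O*v
(A(0, 0) - 86)*92 = (0*0 - 86)*92 = (0 - 86)*92 = -86*92 = -7912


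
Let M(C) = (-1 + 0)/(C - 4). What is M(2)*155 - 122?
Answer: -89/2 ≈ -44.500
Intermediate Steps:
M(C) = -1/(-4 + C)
M(2)*155 - 122 = -1/(-4 + 2)*155 - 122 = -1/(-2)*155 - 122 = -1*(-½)*155 - 122 = (½)*155 - 122 = 155/2 - 122 = -89/2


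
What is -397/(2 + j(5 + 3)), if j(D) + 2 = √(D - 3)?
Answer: -397*√5/5 ≈ -177.54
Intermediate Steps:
j(D) = -2 + √(-3 + D) (j(D) = -2 + √(D - 3) = -2 + √(-3 + D))
-397/(2 + j(5 + 3)) = -397/(2 + (-2 + √(-3 + (5 + 3)))) = -397/(2 + (-2 + √(-3 + 8))) = -397/(2 + (-2 + √5)) = -397*√5/5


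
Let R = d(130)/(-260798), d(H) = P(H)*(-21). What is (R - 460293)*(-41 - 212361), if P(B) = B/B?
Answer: 12748739084310393/130399 ≈ 9.7767e+10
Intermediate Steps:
P(B) = 1
d(H) = -21 (d(H) = 1*(-21) = -21)
R = 21/260798 (R = -21/(-260798) = -21*(-1/260798) = 21/260798 ≈ 8.0522e-5)
(R - 460293)*(-41 - 212361) = (21/260798 - 460293)*(-41 - 212361) = -120043493793/260798*(-212402) = 12748739084310393/130399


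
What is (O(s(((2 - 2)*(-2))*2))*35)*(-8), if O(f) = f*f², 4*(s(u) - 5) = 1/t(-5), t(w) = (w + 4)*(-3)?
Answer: -7944335/216 ≈ -36779.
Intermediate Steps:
t(w) = -12 - 3*w (t(w) = (4 + w)*(-3) = -12 - 3*w)
s(u) = 61/12 (s(u) = 5 + 1/(4*(-12 - 3*(-5))) = 5 + 1/(4*(-12 + 15)) = 5 + (¼)/3 = 5 + (¼)*(⅓) = 5 + 1/12 = 61/12)
O(f) = f³
(O(s(((2 - 2)*(-2))*2))*35)*(-8) = ((61/12)³*35)*(-8) = ((226981/1728)*35)*(-8) = (7944335/1728)*(-8) = -7944335/216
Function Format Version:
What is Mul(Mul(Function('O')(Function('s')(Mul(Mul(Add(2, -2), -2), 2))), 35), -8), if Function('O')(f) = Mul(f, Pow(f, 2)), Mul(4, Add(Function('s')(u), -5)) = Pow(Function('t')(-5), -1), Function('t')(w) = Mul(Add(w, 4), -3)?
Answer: Rational(-7944335, 216) ≈ -36779.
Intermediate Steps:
Function('t')(w) = Add(-12, Mul(-3, w)) (Function('t')(w) = Mul(Add(4, w), -3) = Add(-12, Mul(-3, w)))
Function('s')(u) = Rational(61, 12) (Function('s')(u) = Add(5, Mul(Rational(1, 4), Pow(Add(-12, Mul(-3, -5)), -1))) = Add(5, Mul(Rational(1, 4), Pow(Add(-12, 15), -1))) = Add(5, Mul(Rational(1, 4), Pow(3, -1))) = Add(5, Mul(Rational(1, 4), Rational(1, 3))) = Add(5, Rational(1, 12)) = Rational(61, 12))
Function('O')(f) = Pow(f, 3)
Mul(Mul(Function('O')(Function('s')(Mul(Mul(Add(2, -2), -2), 2))), 35), -8) = Mul(Mul(Pow(Rational(61, 12), 3), 35), -8) = Mul(Mul(Rational(226981, 1728), 35), -8) = Mul(Rational(7944335, 1728), -8) = Rational(-7944335, 216)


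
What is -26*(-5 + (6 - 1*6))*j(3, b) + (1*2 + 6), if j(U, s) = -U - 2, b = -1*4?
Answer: -642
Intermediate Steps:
b = -4
j(U, s) = -2 - U
-26*(-5 + (6 - 1*6))*j(3, b) + (1*2 + 6) = -26*(-5 + (6 - 1*6))*(-2 - 1*3) + (1*2 + 6) = -26*(-5 + (6 - 6))*(-2 - 3) + (2 + 6) = -26*(-5 + 0)*(-5) + 8 = -(-130)*(-5) + 8 = -26*25 + 8 = -650 + 8 = -642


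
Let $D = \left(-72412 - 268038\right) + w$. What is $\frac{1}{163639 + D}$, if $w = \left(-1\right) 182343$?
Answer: $- \frac{1}{359154} \approx -2.7843 \cdot 10^{-6}$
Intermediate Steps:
$w = -182343$
$D = -522793$ ($D = \left(-72412 - 268038\right) - 182343 = -340450 - 182343 = -522793$)
$\frac{1}{163639 + D} = \frac{1}{163639 - 522793} = \frac{1}{-359154} = - \frac{1}{359154}$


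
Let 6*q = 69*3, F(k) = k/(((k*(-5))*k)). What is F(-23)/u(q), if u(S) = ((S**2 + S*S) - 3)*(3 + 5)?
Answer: 1/2187300 ≈ 4.5718e-7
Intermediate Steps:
F(k) = -1/(5*k) (F(k) = k/(((-5*k)*k)) = k/((-5*k**2)) = k*(-1/(5*k**2)) = -1/(5*k))
q = 69/2 (q = (69*3)/6 = (1/6)*207 = 69/2 ≈ 34.500)
u(S) = -24 + 16*S**2 (u(S) = ((S**2 + S**2) - 3)*8 = (2*S**2 - 3)*8 = (-3 + 2*S**2)*8 = -24 + 16*S**2)
F(-23)/u(q) = (-1/5/(-23))/(-24 + 16*(69/2)**2) = (-1/5*(-1/23))/(-24 + 16*(4761/4)) = 1/(115*(-24 + 19044)) = (1/115)/19020 = (1/115)*(1/19020) = 1/2187300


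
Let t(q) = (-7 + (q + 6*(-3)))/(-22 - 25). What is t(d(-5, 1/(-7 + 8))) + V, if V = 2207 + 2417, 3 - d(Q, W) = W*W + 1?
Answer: 217352/47 ≈ 4624.5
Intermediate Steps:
d(Q, W) = 2 - W² (d(Q, W) = 3 - (W*W + 1) = 3 - (W² + 1) = 3 - (1 + W²) = 3 + (-1 - W²) = 2 - W²)
V = 4624
t(q) = 25/47 - q/47 (t(q) = (-7 + (q - 18))/(-47) = (-7 + (-18 + q))*(-1/47) = (-25 + q)*(-1/47) = 25/47 - q/47)
t(d(-5, 1/(-7 + 8))) + V = (25/47 - (2 - (1/(-7 + 8))²)/47) + 4624 = (25/47 - (2 - (1/1)²)/47) + 4624 = (25/47 - (2 - 1*1²)/47) + 4624 = (25/47 - (2 - 1*1)/47) + 4624 = (25/47 - (2 - 1)/47) + 4624 = (25/47 - 1/47*1) + 4624 = (25/47 - 1/47) + 4624 = 24/47 + 4624 = 217352/47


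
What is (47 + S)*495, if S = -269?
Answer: -109890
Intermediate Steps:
(47 + S)*495 = (47 - 269)*495 = -222*495 = -109890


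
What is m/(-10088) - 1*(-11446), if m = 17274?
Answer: 57724987/5044 ≈ 11444.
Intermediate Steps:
m/(-10088) - 1*(-11446) = 17274/(-10088) - 1*(-11446) = 17274*(-1/10088) + 11446 = -8637/5044 + 11446 = 57724987/5044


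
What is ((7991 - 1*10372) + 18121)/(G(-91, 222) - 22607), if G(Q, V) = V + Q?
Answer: -3935/5619 ≈ -0.70030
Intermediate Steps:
G(Q, V) = Q + V
((7991 - 1*10372) + 18121)/(G(-91, 222) - 22607) = ((7991 - 1*10372) + 18121)/((-91 + 222) - 22607) = ((7991 - 10372) + 18121)/(131 - 22607) = (-2381 + 18121)/(-22476) = 15740*(-1/22476) = -3935/5619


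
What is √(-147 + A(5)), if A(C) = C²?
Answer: I*√122 ≈ 11.045*I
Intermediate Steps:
√(-147 + A(5)) = √(-147 + 5²) = √(-147 + 25) = √(-122) = I*√122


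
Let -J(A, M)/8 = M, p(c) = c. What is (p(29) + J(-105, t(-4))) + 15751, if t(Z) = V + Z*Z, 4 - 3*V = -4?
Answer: 46892/3 ≈ 15631.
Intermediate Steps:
V = 8/3 (V = 4/3 - 1/3*(-4) = 4/3 + 4/3 = 8/3 ≈ 2.6667)
t(Z) = 8/3 + Z**2 (t(Z) = 8/3 + Z*Z = 8/3 + Z**2)
J(A, M) = -8*M
(p(29) + J(-105, t(-4))) + 15751 = (29 - 8*(8/3 + (-4)**2)) + 15751 = (29 - 8*(8/3 + 16)) + 15751 = (29 - 8*56/3) + 15751 = (29 - 448/3) + 15751 = -361/3 + 15751 = 46892/3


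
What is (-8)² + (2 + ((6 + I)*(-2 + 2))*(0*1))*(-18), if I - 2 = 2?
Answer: 28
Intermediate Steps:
I = 4 (I = 2 + 2 = 4)
(-8)² + (2 + ((6 + I)*(-2 + 2))*(0*1))*(-18) = (-8)² + (2 + ((6 + 4)*(-2 + 2))*(0*1))*(-18) = 64 + (2 + (10*0)*0)*(-18) = 64 + (2 + 0*0)*(-18) = 64 + (2 + 0)*(-18) = 64 + 2*(-18) = 64 - 36 = 28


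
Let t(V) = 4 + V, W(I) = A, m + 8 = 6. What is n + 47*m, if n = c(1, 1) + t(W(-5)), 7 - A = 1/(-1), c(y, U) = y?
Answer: -81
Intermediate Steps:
m = -2 (m = -8 + 6 = -2)
A = 8 (A = 7 - 1/(-1) = 7 - 1*(-1) = 7 + 1 = 8)
W(I) = 8
n = 13 (n = 1 + (4 + 8) = 1 + 12 = 13)
n + 47*m = 13 + 47*(-2) = 13 - 94 = -81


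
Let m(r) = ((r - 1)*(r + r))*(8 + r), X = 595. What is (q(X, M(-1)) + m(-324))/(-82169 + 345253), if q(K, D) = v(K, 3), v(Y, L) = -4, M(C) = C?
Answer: -16637401/65771 ≈ -252.96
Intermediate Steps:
q(K, D) = -4
m(r) = 2*r*(-1 + r)*(8 + r) (m(r) = ((-1 + r)*(2*r))*(8 + r) = (2*r*(-1 + r))*(8 + r) = 2*r*(-1 + r)*(8 + r))
(q(X, M(-1)) + m(-324))/(-82169 + 345253) = (-4 + 2*(-324)*(-8 + (-324)² + 7*(-324)))/(-82169 + 345253) = (-4 + 2*(-324)*(-8 + 104976 - 2268))/263084 = (-4 + 2*(-324)*102700)*(1/263084) = (-4 - 66549600)*(1/263084) = -66549604*1/263084 = -16637401/65771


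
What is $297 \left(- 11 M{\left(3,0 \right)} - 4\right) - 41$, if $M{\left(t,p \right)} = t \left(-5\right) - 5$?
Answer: $64111$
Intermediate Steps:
$M{\left(t,p \right)} = -5 - 5 t$ ($M{\left(t,p \right)} = - 5 t - 5 = -5 - 5 t$)
$297 \left(- 11 M{\left(3,0 \right)} - 4\right) - 41 = 297 \left(- 11 \left(-5 - 15\right) - 4\right) - 41 = 297 \left(\left(-11\right) \left(-20\right) - 4\right) - 41 = 297 \left(220 - 4\right) - 41 = 297 \cdot 216 - 41 = 64152 - 41 = 64111$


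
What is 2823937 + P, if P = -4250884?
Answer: -1426947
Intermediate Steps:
2823937 + P = 2823937 - 4250884 = -1426947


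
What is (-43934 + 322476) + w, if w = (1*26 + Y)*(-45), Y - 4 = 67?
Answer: 274177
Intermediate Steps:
Y = 71 (Y = 4 + 67 = 71)
w = -4365 (w = (1*26 + 71)*(-45) = (26 + 71)*(-45) = 97*(-45) = -4365)
(-43934 + 322476) + w = (-43934 + 322476) - 4365 = 278542 - 4365 = 274177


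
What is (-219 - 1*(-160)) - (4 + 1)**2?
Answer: -84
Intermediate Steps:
(-219 - 1*(-160)) - (4 + 1)**2 = (-219 + 160) - 1*5**2 = -59 - 1*25 = -59 - 25 = -84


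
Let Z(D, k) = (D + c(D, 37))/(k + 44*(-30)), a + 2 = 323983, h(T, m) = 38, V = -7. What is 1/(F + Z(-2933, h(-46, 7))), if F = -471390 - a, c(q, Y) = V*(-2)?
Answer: -1282/1019662703 ≈ -1.2573e-6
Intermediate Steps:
a = 323981 (a = -2 + 323983 = 323981)
c(q, Y) = 14 (c(q, Y) = -7*(-2) = 14)
Z(D, k) = (14 + D)/(-1320 + k) (Z(D, k) = (D + 14)/(k + 44*(-30)) = (14 + D)/(k - 1320) = (14 + D)/(-1320 + k))
F = -795371 (F = -471390 - 1*323981 = -471390 - 323981 = -795371)
1/(F + Z(-2933, h(-46, 7))) = 1/(-795371 + (14 - 2933)/(-1320 + 38)) = 1/(-795371 - 2919/(-1282)) = 1/(-795371 - 1/1282*(-2919)) = 1/(-795371 + 2919/1282) = 1/(-1019662703/1282) = -1282/1019662703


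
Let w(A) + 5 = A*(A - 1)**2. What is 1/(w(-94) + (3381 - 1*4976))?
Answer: -1/849950 ≈ -1.1765e-6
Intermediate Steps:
w(A) = -5 + A*(-1 + A)**2 (w(A) = -5 + A*(A - 1)**2 = -5 + A*(-1 + A)**2)
1/(w(-94) + (3381 - 1*4976)) = 1/((-5 - 94*(-1 - 94)**2) + (3381 - 1*4976)) = 1/((-5 - 94*(-95)**2) + (3381 - 4976)) = 1/((-5 - 94*9025) - 1595) = 1/((-5 - 848350) - 1595) = 1/(-848355 - 1595) = 1/(-849950) = -1/849950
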